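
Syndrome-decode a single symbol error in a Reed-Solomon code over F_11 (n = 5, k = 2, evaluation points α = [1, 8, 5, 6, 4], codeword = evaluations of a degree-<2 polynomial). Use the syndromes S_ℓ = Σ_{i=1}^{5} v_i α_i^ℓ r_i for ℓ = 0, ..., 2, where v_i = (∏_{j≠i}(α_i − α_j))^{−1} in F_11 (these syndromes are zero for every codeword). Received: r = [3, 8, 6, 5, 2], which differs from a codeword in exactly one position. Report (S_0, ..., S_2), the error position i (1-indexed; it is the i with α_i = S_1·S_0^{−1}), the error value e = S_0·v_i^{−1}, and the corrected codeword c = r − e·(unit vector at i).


S = (8, 7, 2), error at position 3, error magnitude e = 8, c = [3, 8, 9, 5, 2].

Step 1: column multipliers v_i = (∏_{j≠i}(α_i − α_j))^{−1} mod 11.
  i = 1 (α = 1): (1−8)(1−5)(1−6)(1−4) = (−7)·(−4)·(−5)·(−3) = 420 ≡ 2, so v_1 = 2^{−1} = 6 (mod 11).
  i = 2 (α = 8): (8−1)(8−5)(8−6)(8−4) = 7·3·2·4 = 168 ≡ 3, so v_2 = 3^{−1} = 4 (mod 11).
  i = 3 (α = 5): (5−1)(5−8)(5−6)(5−4) = 4·(−3)·(−1)·1 = 12 ≡ 1, so v_3 = 1^{−1} = 1 (mod 11).
  i = 4 (α = 6): (6−1)(6−8)(6−5)(6−4) = 5·(−2)·1·2 = −20 ≡ 2, so v_4 = 2^{−1} = 6 (mod 11).
  i = 5 (α = 4): (4−1)(4−8)(4−5)(4−6) = 3·(−4)·(−1)·(−2) = −24 ≡ 9, so v_5 = 9^{−1} = 5 (mod 11).
  v = [6, 4, 1, 6, 5].
Step 2: syndromes of r = [3, 8, 6, 5, 2] (all sums mod 11).
  S_0 = Σ v_i r_i = 6·3 + 4·8 + 1·6 + 6·5 + 5·2 = 96 ≡ 8.
  S_1 = Σ v_i α_i r_i = 6·1·3 + 4·8·8 + 1·5·6 + 6·6·5 + 5·4·2 = 524 ≡ 7.
  α_i^2 mod 11 = [1, 9, 3, 3, 5].
  S_2 = Σ v_i α_i^2 r_i = 6·1·3 + 4·9·8 + 1·3·6 + 6·3·5 + 5·5·2 = 464 ≡ 2.
  S = (8, 7, 2) ≠ 0, so r is not a codeword (an error is present).
Step 3: locate the error. For a single error e at position i, S_ℓ = v_i·e·α_i^ℓ, so α_err = S_1/S_0.
  S_0^{−1} = 8^{−1} = 7 (mod 11), so α_err = 7·7 = 49 ≡ 5 = α_3. Error position i = 3.
  Consistency check: S_2/S_1 = 2·8 = 16 ≡ 5 = α_err ✓ (single-error assumption holds).
Step 4: error magnitude e = S_0/v_3 = S_0·∏_{j≠3}(α_3 − α_j) = 8·1 = 8 ≡ 8 (mod 11).
Step 5: correct position 3: c_3 = r_3 − e = 6 − 8 ≡ 9 (mod 11). Hence c = [3, 8, 9, 5, 2].
  Check: interpolating c through the α_i gives m(x) = 7 + 7·x (degree < 2) with m(α_i) = c_i for every i, so c is indeed a codeword.


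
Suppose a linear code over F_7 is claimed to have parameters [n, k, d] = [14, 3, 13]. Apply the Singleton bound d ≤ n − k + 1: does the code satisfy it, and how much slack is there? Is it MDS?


Singleton RHS = n − k + 1 = 12, slack = -1, bound violated (no such code; not MDS).

Singleton bound: d ≤ n − k + 1.
Here n = 14, k = 3, so n − k + 1 = 12.
Given d = 13, check d ≤ 12: NO.
Slack = (n − k + 1) − d = -1.
The slack is negative: d = 13 exceeds n − k + 1 = 12 by 1, so the Singleton bound is violated and no linear [14, 3, 13]_7 code can exist. In particular it is not MDS (MDS requires d = n − k + 1 exactly).
Description: the claimed parameters are [14, 3, 13]_7; such a code would be impossible (violates the Singleton bound).


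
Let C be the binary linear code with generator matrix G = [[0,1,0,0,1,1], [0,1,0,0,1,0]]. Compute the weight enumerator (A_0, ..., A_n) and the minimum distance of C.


Weight distribution: A_0 = 1, A_1 = 1, A_2 = 1, A_3 = 1. Minimum distance d = 1.

Enumerate all 2^2 = 4 messages m ∈ F_2^2.
For each, compute codeword c = mG in F_2^6, then tally its weight.
  m = 00 → c = 000000, weight = 0.
  m = 10 → c = 010011, weight = 3.
  m = 01 → c = 010010, weight = 2.
  m = 11 → c = 000001, weight = 1.
Tally weights:
  weight 0: 1 codewords.
  weight 1: 1 codewords.
  weight 2: 1 codewords.
  weight 3: 1 codewords.
Minimum distance d = smallest w > 0 with A_w > 0 = 1.
Sanity: Σ A_w = 4 = 2^2 = 4 ✓.


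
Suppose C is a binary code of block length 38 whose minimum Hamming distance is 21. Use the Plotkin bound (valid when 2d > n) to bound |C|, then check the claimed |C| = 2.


Plotkin bound M ≤ 10; given |C| = 2 ≤ bound (satisfied).

Check applicability: 2d = 42, n = 38.
2d − n = 4 > 0, so Plotkin applies.
Compute d/(2d−n) = 21/4 ≈ 5.2500.
⌊d/(2d−n)⌋ = 5.
Plotkin bound: M ≤ 2·5 = 10.
Given |C| = 2, check: satisfied.
This |C| is below the Plotkin bound.


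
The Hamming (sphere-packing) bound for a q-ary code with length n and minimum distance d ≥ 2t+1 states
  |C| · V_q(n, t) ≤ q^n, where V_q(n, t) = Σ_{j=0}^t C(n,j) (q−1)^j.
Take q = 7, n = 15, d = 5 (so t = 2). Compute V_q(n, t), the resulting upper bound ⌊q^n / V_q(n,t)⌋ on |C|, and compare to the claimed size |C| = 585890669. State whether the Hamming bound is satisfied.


V_q(n, t) = 3871, q^n = 4747561509943, Hamming bound = 1226443169, |C| = 585890669 ≤ bound (satisfied).

Step 1: Compute V_q(n, t) = Σ_{j=0}^2 C(n, j) (q−1)^j.
  j = 0: C(15,0)·(6)^0 = 1·1 = 1.
  j = 1: C(15,1)·(6)^1 = 15·6 = 90.
  j = 2: C(15,2)·(6)^2 = 105·36 = 3780.
  V_q(n, t) = 1 + 90 + 3780 = 3871.
Step 2: q^n = 7^15 = 4747561509943.
Step 3: Hamming bound ⌊q^n / V_q(n,t)⌋ = ⌊4747561509943/3871⌋ = 1226443169.
Step 4: Compare |C| = 585890669 to 1226443169: satisfied.
The claimed |C| lies below the Hamming bound.


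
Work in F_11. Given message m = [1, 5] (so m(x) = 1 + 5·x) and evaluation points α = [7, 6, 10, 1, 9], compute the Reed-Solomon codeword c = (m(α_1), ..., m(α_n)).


c = [3, 9, 7, 6, 2]

Message polynomial: m(x) = 1 + 5·x (mod 11).
For each evaluation point α_i, compute m(α_i) mod 11:
  α_1 = 7: Horner steps 5 → 3, so m(7) = 3.
  α_2 = 6: Horner steps 5 → 9, so m(6) = 9.
  α_3 = 10: Horner steps 5 → 7, so m(10) = 7.
  α_4 = 1: Horner steps 5 → 6, so m(1) = 6.
  α_5 = 9: Horner steps 5 → 2, so m(9) = 2.
Codeword c = [3, 9, 7, 6, 2] ∈ F_11^5.


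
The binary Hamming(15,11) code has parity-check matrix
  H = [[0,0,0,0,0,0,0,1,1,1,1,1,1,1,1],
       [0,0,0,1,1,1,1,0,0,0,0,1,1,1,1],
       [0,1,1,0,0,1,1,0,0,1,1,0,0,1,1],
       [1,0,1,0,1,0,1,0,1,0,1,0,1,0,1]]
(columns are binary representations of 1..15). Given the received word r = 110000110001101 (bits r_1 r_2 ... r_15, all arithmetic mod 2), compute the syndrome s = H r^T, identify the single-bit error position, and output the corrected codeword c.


s = (0, 0, 1, 0)^T, error position = 2, corrected codeword c = 100000110001101

Compute s = H r^T mod 2 one row at a time:
  s_1 = 1 + 0 + 0 + 0 + 1 + 1 + 0 + 1 = 4 ≡ 0 (mod 2).
  s_2 = 0 + 0 + 0 + 1 + 1 + 1 + 0 + 1 = 4 ≡ 0 (mod 2).
  s_3 = 1 + 0 + 0 + 1 + 0 + 0 + 0 + 1 = 3 ≡ 1 (mod 2).
  s_4 = 1 + 0 + 0 + 1 + 0 + 0 + 1 + 1 = 4 ≡ 0 (mod 2).
s = (0, 0, 1, 0)^T — this equals column 2 of H (binary 0010), so error is at position 2.
Correct: flip bit 2 of r = 110000110001101 to get c = 100000110001101.


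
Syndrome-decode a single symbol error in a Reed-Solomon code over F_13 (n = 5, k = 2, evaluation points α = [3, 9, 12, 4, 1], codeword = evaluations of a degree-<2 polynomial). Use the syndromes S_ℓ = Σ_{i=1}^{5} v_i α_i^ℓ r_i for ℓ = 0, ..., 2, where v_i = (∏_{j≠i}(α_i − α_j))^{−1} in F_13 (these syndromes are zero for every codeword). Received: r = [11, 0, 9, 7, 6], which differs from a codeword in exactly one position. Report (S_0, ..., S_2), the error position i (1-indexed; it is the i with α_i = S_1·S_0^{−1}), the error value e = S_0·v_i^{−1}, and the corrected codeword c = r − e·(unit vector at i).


S = (6, 7, 6), error at position 3, error magnitude e = 8, c = [11, 0, 1, 7, 6].

Step 1: column multipliers v_i = (∏_{j≠i}(α_i − α_j))^{−1} mod 13.
  i = 1 (α = 3): (3−9)(3−12)(3−4)(3−1) = (−6)·(−9)·(−1)·2 = −108 ≡ 9, so v_1 = 9^{−1} = 3 (mod 13).
  i = 2 (α = 9): (9−3)(9−12)(9−4)(9−1) = 6·(−3)·5·8 = −720 ≡ 8, so v_2 = 8^{−1} = 5 (mod 13).
  i = 3 (α = 12): (12−3)(12−9)(12−4)(12−1) = 9·3·8·11 = 2376 ≡ 10, so v_3 = 10^{−1} = 4 (mod 13).
  i = 4 (α = 4): (4−3)(4−9)(4−12)(4−1) = 1·(−5)·(−8)·3 = 120 ≡ 3, so v_4 = 3^{−1} = 9 (mod 13).
  i = 5 (α = 1): (1−3)(1−9)(1−12)(1−4) = (−2)·(−8)·(−11)·(−3) = 528 ≡ 8, so v_5 = 8^{−1} = 5 (mod 13).
  v = [3, 5, 4, 9, 5].
Step 2: syndromes of r = [11, 0, 9, 7, 6] (all sums mod 13).
  S_0 = Σ v_i r_i = 3·11 + 5·0 + 4·9 + 9·7 + 5·6 = 162 ≡ 6.
  S_1 = Σ v_i α_i r_i = 3·3·11 + 5·9·0 + 4·12·9 + 9·4·7 + 5·1·6 = 813 ≡ 7.
  α_i^2 mod 13 = [9, 3, 1, 3, 1].
  S_2 = Σ v_i α_i^2 r_i = 3·9·11 + 5·3·0 + 4·1·9 + 9·3·7 + 5·1·6 = 552 ≡ 6.
  S = (6, 7, 6) ≠ 0, so r is not a codeword (an error is present).
Step 3: locate the error. For a single error e at position i, S_ℓ = v_i·e·α_i^ℓ, so α_err = S_1/S_0.
  S_0^{−1} = 6^{−1} = 11 (mod 13), so α_err = 7·11 = 77 ≡ 12 = α_3. Error position i = 3.
  Consistency check: S_2/S_1 = 6·2 = 12 ≡ 12 = α_err ✓ (single-error assumption holds).
Step 4: error magnitude e = S_0/v_3 = S_0·∏_{j≠3}(α_3 − α_j) = 6·10 = 60 ≡ 8 (mod 13).
Step 5: correct position 3: c_3 = r_3 − e = 9 − 8 ≡ 1 (mod 13). Hence c = [11, 0, 1, 7, 6].
  Check: interpolating c through the α_i gives m(x) = 10 + 9·x (degree < 2) with m(α_i) = c_i for every i, so c is indeed a codeword.


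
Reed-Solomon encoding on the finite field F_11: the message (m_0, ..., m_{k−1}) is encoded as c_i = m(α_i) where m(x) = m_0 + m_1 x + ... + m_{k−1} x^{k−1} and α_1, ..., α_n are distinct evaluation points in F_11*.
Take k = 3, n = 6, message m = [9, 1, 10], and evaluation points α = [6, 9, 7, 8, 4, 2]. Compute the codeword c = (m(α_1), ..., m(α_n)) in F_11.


c = [1, 3, 0, 8, 8, 7]

Message polynomial: m(x) = 9 + 1·x + 10·x^2 (mod 11).
For each evaluation point α_i, compute m(α_i) mod 11:
  α_1 = 6: Horner steps 10 → 6 → 1, so m(6) = 1.
  α_2 = 9: Horner steps 10 → 3 → 3, so m(9) = 3.
  α_3 = 7: Horner steps 10 → 5 → 0, so m(7) = 0.
  α_4 = 8: Horner steps 10 → 4 → 8, so m(8) = 8.
  α_5 = 4: Horner steps 10 → 8 → 8, so m(4) = 8.
  α_6 = 2: Horner steps 10 → 10 → 7, so m(2) = 7.
Codeword c = [1, 3, 0, 8, 8, 7] ∈ F_11^6.


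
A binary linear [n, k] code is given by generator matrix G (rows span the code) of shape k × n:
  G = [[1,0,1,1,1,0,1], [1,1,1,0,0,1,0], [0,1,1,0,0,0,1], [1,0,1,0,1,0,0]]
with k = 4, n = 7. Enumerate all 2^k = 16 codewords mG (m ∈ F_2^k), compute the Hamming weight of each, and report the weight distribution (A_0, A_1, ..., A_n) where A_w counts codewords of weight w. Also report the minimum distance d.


Weight distribution: A_0 = 1, A_2 = 1, A_3 = 6, A_4 = 5, A_5 = 2, A_6 = 1. Minimum distance d = 2.

Enumerate all 2^4 = 16 messages m ∈ F_2^4.
For each, compute codeword c = mG in F_2^7, then tally its weight.
  m = 0000 → c = 0000000, weight = 0.
  m = 1000 → c = 1011101, weight = 5.
  m = 0100 → c = 1110010, weight = 4.
  m = 1100 → c = 0101111, weight = 5.
  m = 0010 → c = 0110001, weight = 3.
  m = 1010 → c = 1101100, weight = 4.
  m = 0110 → c = 1000011, weight = 3.
  m = 1110 → c = 0011110, weight = 4.
  m = 0001 → c = 1010100, weight = 3.
  m = 1001 → c = 0001001, weight = 2.
  m = 0101 → c = 0100110, weight = 3.
  m = 1101 → c = 1111011, weight = 6.
  m = 0011 → c = 1100101, weight = 4.
  m = 1011 → c = 0111000, weight = 3.
  m = 0111 → c = 0010111, weight = 4.
  m = 1111 → c = 1001010, weight = 3.
Tally weights:
  weight 0: 1 codewords.
  weight 2: 1 codewords.
  weight 3: 6 codewords.
  weight 4: 5 codewords.
  weight 5: 2 codewords.
  weight 6: 1 codewords.
Minimum distance d = smallest w > 0 with A_w > 0 = 2.
Sanity: Σ A_w = 16 = 2^4 = 16 ✓.


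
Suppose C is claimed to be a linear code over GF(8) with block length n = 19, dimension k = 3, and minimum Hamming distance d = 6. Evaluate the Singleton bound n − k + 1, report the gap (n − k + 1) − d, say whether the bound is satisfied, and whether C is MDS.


Singleton RHS = n − k + 1 = 17, slack = 11, bound satisfied, not MDS.

Singleton bound: d ≤ n − k + 1.
Here n = 19, k = 3, so n − k + 1 = 17.
Given d = 6, check d ≤ 17: YES.
Slack = (n − k + 1) − d = 11.
The code is NOT MDS (slack = 11 > 0).
Description: the claimed parameters are [19, 3, 6]_8; such a code would be non-MDS.


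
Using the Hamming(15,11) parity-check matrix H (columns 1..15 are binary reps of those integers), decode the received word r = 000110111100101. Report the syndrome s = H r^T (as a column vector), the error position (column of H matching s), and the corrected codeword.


s = (1, 1, 1, 1)^T, error position = 15, corrected codeword c = 000110111100100

Compute s = H r^T mod 2 one row at a time:
  s_1 = 1 + 1 + 1 + 0 + 0 + 1 + 0 + 1 = 5 ≡ 1 (mod 2).
  s_2 = 1 + 1 + 0 + 1 + 0 + 1 + 0 + 1 = 5 ≡ 1 (mod 2).
  s_3 = 0 + 0 + 0 + 1 + 1 + 0 + 0 + 1 = 3 ≡ 1 (mod 2).
  s_4 = 0 + 0 + 1 + 1 + 1 + 0 + 1 + 1 = 5 ≡ 1 (mod 2).
s = (1, 1, 1, 1)^T — this equals column 15 of H (binary 1111), so error is at position 15.
Correct: flip bit 15 of r = 000110111100101 to get c = 000110111100100.


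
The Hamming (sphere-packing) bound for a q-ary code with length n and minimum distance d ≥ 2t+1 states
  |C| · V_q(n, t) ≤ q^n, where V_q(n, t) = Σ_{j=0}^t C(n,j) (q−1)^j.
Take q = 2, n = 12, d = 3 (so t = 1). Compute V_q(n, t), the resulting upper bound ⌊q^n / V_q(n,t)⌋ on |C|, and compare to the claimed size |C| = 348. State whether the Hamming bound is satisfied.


V_q(n, t) = 13, q^n = 4096, Hamming bound = 315, |C| = 348 > bound (violated).

Step 1: Compute V_q(n, t) = Σ_{j=0}^1 C(n, j) (q−1)^j.
  j = 0: C(12,0)·(1)^0 = 1·1 = 1.
  j = 1: C(12,1)·(1)^1 = 12·1 = 12.
  V_q(n, t) = 1 + 12 = 13.
Step 2: q^n = 2^12 = 4096.
Step 3: Hamming bound ⌊q^n / V_q(n,t)⌋ = ⌊4096/13⌋ = 315.
Step 4: Compare |C| = 348 to 315: violated.
The claimed |C| lies above the Hamming bound, so no 2-ary code of length 12 with d ≥ 3 can have 348 codewords.


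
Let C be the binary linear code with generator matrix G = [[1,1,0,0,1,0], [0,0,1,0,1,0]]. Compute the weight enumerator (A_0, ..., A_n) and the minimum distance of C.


Weight distribution: A_0 = 1, A_2 = 1, A_3 = 2. Minimum distance d = 2.

Enumerate all 2^2 = 4 messages m ∈ F_2^2.
For each, compute codeword c = mG in F_2^6, then tally its weight.
  m = 00 → c = 000000, weight = 0.
  m = 10 → c = 110010, weight = 3.
  m = 01 → c = 001010, weight = 2.
  m = 11 → c = 111000, weight = 3.
Tally weights:
  weight 0: 1 codewords.
  weight 2: 1 codewords.
  weight 3: 2 codewords.
Minimum distance d = smallest w > 0 with A_w > 0 = 2.
Sanity: Σ A_w = 4 = 2^2 = 4 ✓.


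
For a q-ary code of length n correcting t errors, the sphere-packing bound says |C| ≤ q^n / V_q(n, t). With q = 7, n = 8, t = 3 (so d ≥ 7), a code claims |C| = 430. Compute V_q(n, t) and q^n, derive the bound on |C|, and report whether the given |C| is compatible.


V_q(n, t) = 13153, q^n = 5764801, Hamming bound = 438, |C| = 430 ≤ bound (satisfied).

Step 1: Compute V_q(n, t) = Σ_{j=0}^3 C(n, j) (q−1)^j.
  j = 0: C(8,0)·(6)^0 = 1·1 = 1.
  j = 1: C(8,1)·(6)^1 = 8·6 = 48.
  j = 2: C(8,2)·(6)^2 = 28·36 = 1008.
  j = 3: C(8,3)·(6)^3 = 56·216 = 12096.
  V_q(n, t) = 1 + 48 + 1008 + 12096 = 13153.
Step 2: q^n = 7^8 = 5764801.
Step 3: Hamming bound ⌊q^n / V_q(n,t)⌋ = ⌊5764801/13153⌋ = 438.
Step 4: Compare |C| = 430 to 438: satisfied.
The claimed |C| lies below the Hamming bound.


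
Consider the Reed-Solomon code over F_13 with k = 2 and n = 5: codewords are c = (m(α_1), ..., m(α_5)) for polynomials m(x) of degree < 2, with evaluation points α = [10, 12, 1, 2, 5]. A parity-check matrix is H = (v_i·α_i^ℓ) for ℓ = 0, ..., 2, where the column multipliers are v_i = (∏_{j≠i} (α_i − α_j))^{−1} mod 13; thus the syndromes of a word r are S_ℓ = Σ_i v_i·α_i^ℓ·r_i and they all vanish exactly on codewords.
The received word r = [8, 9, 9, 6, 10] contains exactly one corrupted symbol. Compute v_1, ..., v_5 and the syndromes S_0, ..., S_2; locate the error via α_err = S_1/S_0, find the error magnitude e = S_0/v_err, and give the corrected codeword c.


S = (12, 1, 12), error at position 2, error magnitude e = 7, c = [8, 2, 9, 6, 10].

Step 1: column multipliers v_i = (∏_{j≠i}(α_i − α_j))^{−1} mod 13.
  i = 1 (α = 10): (10−12)(10−1)(10−2)(10−5) = (−2)·9·8·5 = −720 ≡ 8, so v_1 = 8^{−1} = 5 (mod 13).
  i = 2 (α = 12): (12−10)(12−1)(12−2)(12−5) = 2·11·10·7 = 1540 ≡ 6, so v_2 = 6^{−1} = 11 (mod 13).
  i = 3 (α = 1): (1−10)(1−12)(1−2)(1−5) = (−9)·(−11)·(−1)·(−4) = 396 ≡ 6, so v_3 = 6^{−1} = 11 (mod 13).
  i = 4 (α = 2): (2−10)(2−12)(2−1)(2−5) = (−8)·(−10)·1·(−3) = −240 ≡ 7, so v_4 = 7^{−1} = 2 (mod 13).
  i = 5 (α = 5): (5−10)(5−12)(5−1)(5−2) = (−5)·(−7)·4·3 = 420 ≡ 4, so v_5 = 4^{−1} = 10 (mod 13).
  v = [5, 11, 11, 2, 10].
Step 2: syndromes of r = [8, 9, 9, 6, 10] (all sums mod 13).
  S_0 = Σ v_i r_i = 5·8 + 11·9 + 11·9 + 2·6 + 10·10 = 350 ≡ 12.
  S_1 = Σ v_i α_i r_i = 5·10·8 + 11·12·9 + 11·1·9 + 2·2·6 + 10·5·10 = 2211 ≡ 1.
  α_i^2 mod 13 = [9, 1, 1, 4, 12].
  S_2 = Σ v_i α_i^2 r_i = 5·9·8 + 11·1·9 + 11·1·9 + 2·4·6 + 10·12·10 = 1806 ≡ 12.
  S = (12, 1, 12) ≠ 0, so r is not a codeword (an error is present).
Step 3: locate the error. For a single error e at position i, S_ℓ = v_i·e·α_i^ℓ, so α_err = S_1/S_0.
  S_0^{−1} = 12^{−1} = 12 (mod 13), so α_err = 1·12 = 12 ≡ 12 = α_2. Error position i = 2.
  Consistency check: S_2/S_1 = 12·1 = 12 ≡ 12 = α_err ✓ (single-error assumption holds).
Step 4: error magnitude e = S_0/v_2 = S_0·∏_{j≠2}(α_2 − α_j) = 12·6 = 72 ≡ 7 (mod 13).
Step 5: correct position 2: c_2 = r_2 − e = 9 − 7 ≡ 2 (mod 13). Hence c = [8, 2, 9, 6, 10].
  Check: interpolating c through the α_i gives m(x) = 12 + 10·x (degree < 2) with m(α_i) = c_i for every i, so c is indeed a codeword.


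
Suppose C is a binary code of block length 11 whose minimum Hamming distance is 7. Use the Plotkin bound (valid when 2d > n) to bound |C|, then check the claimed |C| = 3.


Plotkin bound M ≤ 4; given |C| = 3 ≤ bound (satisfied).

Check applicability: 2d = 14, n = 11.
2d − n = 3 > 0, so Plotkin applies.
Compute d/(2d−n) = 7/3 ≈ 2.3333.
⌊d/(2d−n)⌋ = 2.
Plotkin bound: M ≤ 2·2 = 4.
Given |C| = 3, check: satisfied.
This |C| is below the Plotkin bound.


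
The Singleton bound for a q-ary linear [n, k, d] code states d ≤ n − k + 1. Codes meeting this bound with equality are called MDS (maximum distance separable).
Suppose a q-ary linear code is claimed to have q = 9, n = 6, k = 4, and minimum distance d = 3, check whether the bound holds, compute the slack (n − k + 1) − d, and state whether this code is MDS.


Singleton RHS = n − k + 1 = 3, slack = 0, bound satisfied, MDS.

Singleton bound: d ≤ n − k + 1.
Here n = 6, k = 4, so n − k + 1 = 3.
Given d = 3, check d ≤ 3: YES.
Slack = (n − k + 1) − d = 0.
The code is MDS (slack = 0).
Description: the claimed parameters are [6, 4, 3]_9; such a code would be MDS (meets Singleton bound).


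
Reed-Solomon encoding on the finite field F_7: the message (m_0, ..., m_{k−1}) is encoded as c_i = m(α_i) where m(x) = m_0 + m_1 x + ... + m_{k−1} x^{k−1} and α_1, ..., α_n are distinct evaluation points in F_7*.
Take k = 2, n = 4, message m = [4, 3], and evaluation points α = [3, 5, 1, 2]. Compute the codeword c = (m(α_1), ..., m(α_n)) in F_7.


c = [6, 5, 0, 3]

Message polynomial: m(x) = 4 + 3·x (mod 7).
For each evaluation point α_i, compute m(α_i) mod 7:
  α_1 = 3: Horner steps 3 → 6, so m(3) = 6.
  α_2 = 5: Horner steps 3 → 5, so m(5) = 5.
  α_3 = 1: Horner steps 3 → 0, so m(1) = 0.
  α_4 = 2: Horner steps 3 → 3, so m(2) = 3.
Codeword c = [6, 5, 0, 3] ∈ F_7^4.


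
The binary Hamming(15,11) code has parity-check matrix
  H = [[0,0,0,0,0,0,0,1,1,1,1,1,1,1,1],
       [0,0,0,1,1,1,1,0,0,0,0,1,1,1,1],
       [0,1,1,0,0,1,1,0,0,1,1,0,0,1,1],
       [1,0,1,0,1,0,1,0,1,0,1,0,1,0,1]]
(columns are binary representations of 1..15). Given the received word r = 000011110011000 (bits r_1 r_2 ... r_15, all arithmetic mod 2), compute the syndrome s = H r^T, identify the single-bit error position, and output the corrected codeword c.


s = (1, 0, 1, 1)^T, error position = 11, corrected codeword c = 000011110001000

Compute s = H r^T mod 2 one row at a time:
  s_1 = 1 + 0 + 0 + 1 + 1 + 0 + 0 + 0 = 3 ≡ 1 (mod 2).
  s_2 = 0 + 1 + 1 + 1 + 1 + 0 + 0 + 0 = 4 ≡ 0 (mod 2).
  s_3 = 0 + 0 + 1 + 1 + 0 + 1 + 0 + 0 = 3 ≡ 1 (mod 2).
  s_4 = 0 + 0 + 1 + 1 + 0 + 1 + 0 + 0 = 3 ≡ 1 (mod 2).
s = (1, 0, 1, 1)^T — this equals column 11 of H (binary 1011), so error is at position 11.
Correct: flip bit 11 of r = 000011110011000 to get c = 000011110001000.


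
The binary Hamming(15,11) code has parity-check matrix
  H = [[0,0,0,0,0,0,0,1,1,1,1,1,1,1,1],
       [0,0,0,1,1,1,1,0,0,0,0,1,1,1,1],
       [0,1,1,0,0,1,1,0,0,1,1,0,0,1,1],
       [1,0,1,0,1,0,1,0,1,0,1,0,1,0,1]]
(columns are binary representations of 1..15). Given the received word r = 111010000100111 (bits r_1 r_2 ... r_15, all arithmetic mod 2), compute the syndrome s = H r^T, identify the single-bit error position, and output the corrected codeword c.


s = (0, 0, 1, 1)^T, error position = 3, corrected codeword c = 110010000100111

Compute s = H r^T mod 2 one row at a time:
  s_1 = 0 + 0 + 1 + 0 + 0 + 1 + 1 + 1 = 4 ≡ 0 (mod 2).
  s_2 = 0 + 1 + 0 + 0 + 0 + 1 + 1 + 1 = 4 ≡ 0 (mod 2).
  s_3 = 1 + 1 + 0 + 0 + 1 + 0 + 1 + 1 = 5 ≡ 1 (mod 2).
  s_4 = 1 + 1 + 1 + 0 + 0 + 0 + 1 + 1 = 5 ≡ 1 (mod 2).
s = (0, 0, 1, 1)^T — this equals column 3 of H (binary 0011), so error is at position 3.
Correct: flip bit 3 of r = 111010000100111 to get c = 110010000100111.


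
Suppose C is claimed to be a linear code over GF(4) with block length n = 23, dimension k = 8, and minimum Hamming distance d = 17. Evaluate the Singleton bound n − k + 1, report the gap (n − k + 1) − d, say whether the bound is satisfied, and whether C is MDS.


Singleton RHS = n − k + 1 = 16, slack = -1, bound violated (no such code; not MDS).

Singleton bound: d ≤ n − k + 1.
Here n = 23, k = 8, so n − k + 1 = 16.
Given d = 17, check d ≤ 16: NO.
Slack = (n − k + 1) − d = -1.
The slack is negative: d = 17 exceeds n − k + 1 = 16 by 1, so the Singleton bound is violated and no linear [23, 8, 17]_4 code can exist. In particular it is not MDS (MDS requires d = n − k + 1 exactly).
Description: the claimed parameters are [23, 8, 17]_4; such a code would be impossible (violates the Singleton bound).


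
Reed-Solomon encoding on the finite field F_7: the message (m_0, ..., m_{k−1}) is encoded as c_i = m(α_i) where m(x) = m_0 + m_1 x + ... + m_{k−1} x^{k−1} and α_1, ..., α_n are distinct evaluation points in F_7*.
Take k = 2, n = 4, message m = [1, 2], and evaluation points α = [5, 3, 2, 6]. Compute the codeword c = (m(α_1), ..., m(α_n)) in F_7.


c = [4, 0, 5, 6]

Message polynomial: m(x) = 1 + 2·x (mod 7).
For each evaluation point α_i, compute m(α_i) mod 7:
  α_1 = 5: Horner steps 2 → 4, so m(5) = 4.
  α_2 = 3: Horner steps 2 → 0, so m(3) = 0.
  α_3 = 2: Horner steps 2 → 5, so m(2) = 5.
  α_4 = 6: Horner steps 2 → 6, so m(6) = 6.
Codeword c = [4, 0, 5, 6] ∈ F_7^4.


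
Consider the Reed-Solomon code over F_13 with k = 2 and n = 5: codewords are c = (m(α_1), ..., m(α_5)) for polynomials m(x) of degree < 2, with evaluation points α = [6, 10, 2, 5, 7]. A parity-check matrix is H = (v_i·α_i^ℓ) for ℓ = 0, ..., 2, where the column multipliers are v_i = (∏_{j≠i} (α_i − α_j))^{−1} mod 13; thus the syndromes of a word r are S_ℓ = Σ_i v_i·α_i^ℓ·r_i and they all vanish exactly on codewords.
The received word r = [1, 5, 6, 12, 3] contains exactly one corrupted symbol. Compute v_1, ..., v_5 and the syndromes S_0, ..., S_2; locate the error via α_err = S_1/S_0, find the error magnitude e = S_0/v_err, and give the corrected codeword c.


S = (4, 1, 10), error at position 2, error magnitude e = 9, c = [1, 9, 6, 12, 3].

Step 1: column multipliers v_i = (∏_{j≠i}(α_i − α_j))^{−1} mod 13.
  i = 1 (α = 6): (6−10)(6−2)(6−5)(6−7) = (−4)·4·1·(−1) = 16 ≡ 3, so v_1 = 3^{−1} = 9 (mod 13).
  i = 2 (α = 10): (10−6)(10−2)(10−5)(10−7) = 4·8·5·3 = 480 ≡ 12, so v_2 = 12^{−1} = 12 (mod 13).
  i = 3 (α = 2): (2−6)(2−10)(2−5)(2−7) = (−4)·(−8)·(−3)·(−5) = 480 ≡ 12, so v_3 = 12^{−1} = 12 (mod 13).
  i = 4 (α = 5): (5−6)(5−10)(5−2)(5−7) = (−1)·(−5)·3·(−2) = −30 ≡ 9, so v_4 = 9^{−1} = 3 (mod 13).
  i = 5 (α = 7): (7−6)(7−10)(7−2)(7−5) = 1·(−3)·5·2 = −30 ≡ 9, so v_5 = 9^{−1} = 3 (mod 13).
  v = [9, 12, 12, 3, 3].
Step 2: syndromes of r = [1, 5, 6, 12, 3] (all sums mod 13).
  S_0 = Σ v_i r_i = 9·1 + 12·5 + 12·6 + 3·12 + 3·3 = 186 ≡ 4.
  S_1 = Σ v_i α_i r_i = 9·6·1 + 12·10·5 + 12·2·6 + 3·5·12 + 3·7·3 = 1041 ≡ 1.
  α_i^2 mod 13 = [10, 9, 4, 12, 10].
  S_2 = Σ v_i α_i^2 r_i = 9·10·1 + 12·9·5 + 12·4·6 + 3·12·12 + 3·10·3 = 1440 ≡ 10.
  S = (4, 1, 10) ≠ 0, so r is not a codeword (an error is present).
Step 3: locate the error. For a single error e at position i, S_ℓ = v_i·e·α_i^ℓ, so α_err = S_1/S_0.
  S_0^{−1} = 4^{−1} = 10 (mod 13), so α_err = 1·10 = 10 ≡ 10 = α_2. Error position i = 2.
  Consistency check: S_2/S_1 = 10·1 = 10 ≡ 10 = α_err ✓ (single-error assumption holds).
Step 4: error magnitude e = S_0/v_2 = S_0·∏_{j≠2}(α_2 − α_j) = 4·12 = 48 ≡ 9 (mod 13).
Step 5: correct position 2: c_2 = r_2 − e = 5 − 9 ≡ 9 (mod 13). Hence c = [1, 9, 6, 12, 3].
  Check: interpolating c through the α_i gives m(x) = 2 + 2·x (degree < 2) with m(α_i) = c_i for every i, so c is indeed a codeword.


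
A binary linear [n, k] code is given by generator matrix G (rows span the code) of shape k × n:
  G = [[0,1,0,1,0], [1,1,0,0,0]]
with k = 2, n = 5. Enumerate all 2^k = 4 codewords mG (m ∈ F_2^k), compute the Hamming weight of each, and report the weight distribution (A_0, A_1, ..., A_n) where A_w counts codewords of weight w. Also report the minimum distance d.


Weight distribution: A_0 = 1, A_2 = 3. Minimum distance d = 2.

Enumerate all 2^2 = 4 messages m ∈ F_2^2.
For each, compute codeword c = mG in F_2^5, then tally its weight.
  m = 00 → c = 00000, weight = 0.
  m = 10 → c = 01010, weight = 2.
  m = 01 → c = 11000, weight = 2.
  m = 11 → c = 10010, weight = 2.
Tally weights:
  weight 0: 1 codewords.
  weight 2: 3 codewords.
Minimum distance d = smallest w > 0 with A_w > 0 = 2.
Sanity: Σ A_w = 4 = 2^2 = 4 ✓.


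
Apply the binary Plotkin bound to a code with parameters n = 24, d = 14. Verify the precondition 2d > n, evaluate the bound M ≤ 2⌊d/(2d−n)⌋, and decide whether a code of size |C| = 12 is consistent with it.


Plotkin bound M ≤ 6; given |C| = 12 > bound (violated).

Check applicability: 2d = 28, n = 24.
2d − n = 4 > 0, so Plotkin applies.
Compute d/(2d−n) = 14/4 ≈ 3.5000.
⌊d/(2d−n)⌋ = 3.
Plotkin bound: M ≤ 2·3 = 6.
Given |C| = 12, check: VIOLATED.
This |C| is above the Plotkin bound, so no binary code with n = 24, d = 14 and 12 codewords exists.


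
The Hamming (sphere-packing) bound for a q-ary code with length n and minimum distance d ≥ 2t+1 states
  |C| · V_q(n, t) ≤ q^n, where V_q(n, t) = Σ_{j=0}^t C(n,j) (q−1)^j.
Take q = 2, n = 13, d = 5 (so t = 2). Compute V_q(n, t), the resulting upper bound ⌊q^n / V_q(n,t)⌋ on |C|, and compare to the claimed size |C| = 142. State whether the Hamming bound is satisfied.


V_q(n, t) = 92, q^n = 8192, Hamming bound = 89, |C| = 142 > bound (violated).

Step 1: Compute V_q(n, t) = Σ_{j=0}^2 C(n, j) (q−1)^j.
  j = 0: C(13,0)·(1)^0 = 1·1 = 1.
  j = 1: C(13,1)·(1)^1 = 13·1 = 13.
  j = 2: C(13,2)·(1)^2 = 78·1 = 78.
  V_q(n, t) = 1 + 13 + 78 = 92.
Step 2: q^n = 2^13 = 8192.
Step 3: Hamming bound ⌊q^n / V_q(n,t)⌋ = ⌊8192/92⌋ = 89.
Step 4: Compare |C| = 142 to 89: violated.
The claimed |C| lies above the Hamming bound, so no 2-ary code of length 13 with d ≥ 5 can have 142 codewords.


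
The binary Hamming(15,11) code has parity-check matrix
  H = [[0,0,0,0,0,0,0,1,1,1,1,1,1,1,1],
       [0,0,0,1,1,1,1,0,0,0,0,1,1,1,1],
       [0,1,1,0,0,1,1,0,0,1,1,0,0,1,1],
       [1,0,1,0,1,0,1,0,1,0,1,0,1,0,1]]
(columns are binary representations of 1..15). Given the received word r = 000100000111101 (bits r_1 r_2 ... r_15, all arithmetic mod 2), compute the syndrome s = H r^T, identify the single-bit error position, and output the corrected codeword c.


s = (1, 0, 1, 1)^T, error position = 11, corrected codeword c = 000100000101101

Compute s = H r^T mod 2 one row at a time:
  s_1 = 0 + 0 + 1 + 1 + 1 + 1 + 0 + 1 = 5 ≡ 1 (mod 2).
  s_2 = 1 + 0 + 0 + 0 + 1 + 1 + 0 + 1 = 4 ≡ 0 (mod 2).
  s_3 = 0 + 0 + 0 + 0 + 1 + 1 + 0 + 1 = 3 ≡ 1 (mod 2).
  s_4 = 0 + 0 + 0 + 0 + 0 + 1 + 1 + 1 = 3 ≡ 1 (mod 2).
s = (1, 0, 1, 1)^T — this equals column 11 of H (binary 1011), so error is at position 11.
Correct: flip bit 11 of r = 000100000111101 to get c = 000100000101101.


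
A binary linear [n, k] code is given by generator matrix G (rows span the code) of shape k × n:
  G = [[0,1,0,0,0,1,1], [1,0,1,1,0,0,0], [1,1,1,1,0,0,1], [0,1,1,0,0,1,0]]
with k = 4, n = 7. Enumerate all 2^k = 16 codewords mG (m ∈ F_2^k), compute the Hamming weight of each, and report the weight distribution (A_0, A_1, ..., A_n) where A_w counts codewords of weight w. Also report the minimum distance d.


Weight distribution: A_0 = 1, A_1 = 1, A_2 = 3, A_3 = 6, A_4 = 3, A_5 = 1, A_6 = 1. Minimum distance d = 1.

Enumerate all 2^4 = 16 messages m ∈ F_2^4.
For each, compute codeword c = mG in F_2^7, then tally its weight.
  m = 0000 → c = 0000000, weight = 0.
  m = 1000 → c = 0100011, weight = 3.
  m = 0100 → c = 1011000, weight = 3.
  m = 1100 → c = 1111011, weight = 6.
  m = 0010 → c = 1111001, weight = 5.
  m = 1010 → c = 1011010, weight = 4.
  m = 0110 → c = 0100001, weight = 2.
  m = 1110 → c = 0000010, weight = 1.
  m = 0001 → c = 0110010, weight = 3.
  m = 1001 → c = 0010001, weight = 2.
  m = 0101 → c = 1101010, weight = 4.
  m = 1101 → c = 1001001, weight = 3.
  m = 0011 → c = 1001011, weight = 4.
  m = 1011 → c = 1101000, weight = 3.
  m = 0111 → c = 0010011, weight = 3.
  m = 1111 → c = 0110000, weight = 2.
Tally weights:
  weight 0: 1 codewords.
  weight 1: 1 codewords.
  weight 2: 3 codewords.
  weight 3: 6 codewords.
  weight 4: 3 codewords.
  weight 5: 1 codewords.
  weight 6: 1 codewords.
Minimum distance d = smallest w > 0 with A_w > 0 = 1.
Sanity: Σ A_w = 16 = 2^4 = 16 ✓.


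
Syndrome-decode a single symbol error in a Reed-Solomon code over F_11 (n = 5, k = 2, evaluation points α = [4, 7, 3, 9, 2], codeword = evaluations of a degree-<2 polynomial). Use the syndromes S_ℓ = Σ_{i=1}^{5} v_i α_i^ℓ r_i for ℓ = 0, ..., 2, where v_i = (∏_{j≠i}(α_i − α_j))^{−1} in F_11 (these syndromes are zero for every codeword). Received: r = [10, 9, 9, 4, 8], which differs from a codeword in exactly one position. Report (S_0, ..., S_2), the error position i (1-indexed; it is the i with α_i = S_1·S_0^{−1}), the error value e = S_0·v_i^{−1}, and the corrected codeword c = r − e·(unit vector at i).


S = (7, 5, 2), error at position 2, error magnitude e = 7, c = [10, 2, 9, 4, 8].

Step 1: column multipliers v_i = (∏_{j≠i}(α_i − α_j))^{−1} mod 11.
  i = 1 (α = 4): (4−7)(4−3)(4−9)(4−2) = (−3)·1·(−5)·2 = 30 ≡ 8, so v_1 = 8^{−1} = 7 (mod 11).
  i = 2 (α = 7): (7−4)(7−3)(7−9)(7−2) = 3·4·(−2)·5 = −120 ≡ 1, so v_2 = 1^{−1} = 1 (mod 11).
  i = 3 (α = 3): (3−4)(3−7)(3−9)(3−2) = (−1)·(−4)·(−6)·1 = −24 ≡ 9, so v_3 = 9^{−1} = 5 (mod 11).
  i = 4 (α = 9): (9−4)(9−7)(9−3)(9−2) = 5·2·6·7 = 420 ≡ 2, so v_4 = 2^{−1} = 6 (mod 11).
  i = 5 (α = 2): (2−4)(2−7)(2−3)(2−9) = (−2)·(−5)·(−1)·(−7) = 70 ≡ 4, so v_5 = 4^{−1} = 3 (mod 11).
  v = [7, 1, 5, 6, 3].
Step 2: syndromes of r = [10, 9, 9, 4, 8] (all sums mod 11).
  S_0 = Σ v_i r_i = 7·10 + 1·9 + 5·9 + 6·4 + 3·8 = 172 ≡ 7.
  S_1 = Σ v_i α_i r_i = 7·4·10 + 1·7·9 + 5·3·9 + 6·9·4 + 3·2·8 = 742 ≡ 5.
  α_i^2 mod 11 = [5, 5, 9, 4, 4].
  S_2 = Σ v_i α_i^2 r_i = 7·5·10 + 1·5·9 + 5·9·9 + 6·4·4 + 3·4·8 = 992 ≡ 2.
  S = (7, 5, 2) ≠ 0, so r is not a codeword (an error is present).
Step 3: locate the error. For a single error e at position i, S_ℓ = v_i·e·α_i^ℓ, so α_err = S_1/S_0.
  S_0^{−1} = 7^{−1} = 8 (mod 11), so α_err = 5·8 = 40 ≡ 7 = α_2. Error position i = 2.
  Consistency check: S_2/S_1 = 2·9 = 18 ≡ 7 = α_err ✓ (single-error assumption holds).
Step 4: error magnitude e = S_0/v_2 = S_0·∏_{j≠2}(α_2 − α_j) = 7·1 = 7 ≡ 7 (mod 11).
Step 5: correct position 2: c_2 = r_2 − e = 9 − 7 ≡ 2 (mod 11). Hence c = [10, 2, 9, 4, 8].
  Check: interpolating c through the α_i gives m(x) = 6 + 1·x (degree < 2) with m(α_i) = c_i for every i, so c is indeed a codeword.


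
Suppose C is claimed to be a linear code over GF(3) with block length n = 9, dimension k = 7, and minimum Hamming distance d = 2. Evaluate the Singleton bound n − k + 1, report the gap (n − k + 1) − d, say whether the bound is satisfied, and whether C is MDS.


Singleton RHS = n − k + 1 = 3, slack = 1, bound satisfied, not MDS.

Singleton bound: d ≤ n − k + 1.
Here n = 9, k = 7, so n − k + 1 = 3.
Given d = 2, check d ≤ 3: YES.
Slack = (n − k + 1) − d = 1.
The code is NOT MDS (slack = 1 > 0).
Description: the claimed parameters are [9, 7, 2]_3; such a code would be non-MDS.


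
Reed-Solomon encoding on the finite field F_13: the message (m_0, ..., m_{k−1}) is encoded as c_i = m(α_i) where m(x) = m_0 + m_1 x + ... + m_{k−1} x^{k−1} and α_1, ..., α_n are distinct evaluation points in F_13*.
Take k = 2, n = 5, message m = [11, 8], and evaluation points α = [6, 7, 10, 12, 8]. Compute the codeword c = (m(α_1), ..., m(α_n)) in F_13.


c = [7, 2, 0, 3, 10]

Message polynomial: m(x) = 11 + 8·x (mod 13).
For each evaluation point α_i, compute m(α_i) mod 13:
  α_1 = 6: Horner steps 8 → 7, so m(6) = 7.
  α_2 = 7: Horner steps 8 → 2, so m(7) = 2.
  α_3 = 10: Horner steps 8 → 0, so m(10) = 0.
  α_4 = 12: Horner steps 8 → 3, so m(12) = 3.
  α_5 = 8: Horner steps 8 → 10, so m(8) = 10.
Codeword c = [7, 2, 0, 3, 10] ∈ F_13^5.


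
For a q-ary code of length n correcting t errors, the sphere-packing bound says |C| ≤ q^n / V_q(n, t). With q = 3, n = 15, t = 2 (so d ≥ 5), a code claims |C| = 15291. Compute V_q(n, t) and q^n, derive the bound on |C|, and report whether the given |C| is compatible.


V_q(n, t) = 451, q^n = 14348907, Hamming bound = 31815, |C| = 15291 ≤ bound (satisfied).

Step 1: Compute V_q(n, t) = Σ_{j=0}^2 C(n, j) (q−1)^j.
  j = 0: C(15,0)·(2)^0 = 1·1 = 1.
  j = 1: C(15,1)·(2)^1 = 15·2 = 30.
  j = 2: C(15,2)·(2)^2 = 105·4 = 420.
  V_q(n, t) = 1 + 30 + 420 = 451.
Step 2: q^n = 3^15 = 14348907.
Step 3: Hamming bound ⌊q^n / V_q(n,t)⌋ = ⌊14348907/451⌋ = 31815.
Step 4: Compare |C| = 15291 to 31815: satisfied.
The claimed |C| lies below the Hamming bound.


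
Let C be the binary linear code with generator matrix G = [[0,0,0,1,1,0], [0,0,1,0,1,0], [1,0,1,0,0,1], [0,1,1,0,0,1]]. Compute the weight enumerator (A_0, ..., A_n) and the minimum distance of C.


Weight distribution: A_0 = 1, A_2 = 4, A_3 = 6, A_4 = 3, A_5 = 2. Minimum distance d = 2.

Enumerate all 2^4 = 16 messages m ∈ F_2^4.
For each, compute codeword c = mG in F_2^6, then tally its weight.
  m = 0000 → c = 000000, weight = 0.
  m = 1000 → c = 000110, weight = 2.
  m = 0100 → c = 001010, weight = 2.
  m = 1100 → c = 001100, weight = 2.
  m = 0010 → c = 101001, weight = 3.
  m = 1010 → c = 101111, weight = 5.
  m = 0110 → c = 100011, weight = 3.
  m = 1110 → c = 100101, weight = 3.
  m = 0001 → c = 011001, weight = 3.
  m = 1001 → c = 011111, weight = 5.
  m = 0101 → c = 010011, weight = 3.
  m = 1101 → c = 010101, weight = 3.
  m = 0011 → c = 110000, weight = 2.
  m = 1011 → c = 110110, weight = 4.
  m = 0111 → c = 111010, weight = 4.
  m = 1111 → c = 111100, weight = 4.
Tally weights:
  weight 0: 1 codewords.
  weight 2: 4 codewords.
  weight 3: 6 codewords.
  weight 4: 3 codewords.
  weight 5: 2 codewords.
Minimum distance d = smallest w > 0 with A_w > 0 = 2.
Sanity: Σ A_w = 16 = 2^4 = 16 ✓.


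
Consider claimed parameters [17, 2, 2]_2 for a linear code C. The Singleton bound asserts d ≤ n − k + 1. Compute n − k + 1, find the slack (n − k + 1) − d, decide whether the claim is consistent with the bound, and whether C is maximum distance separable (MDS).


Singleton RHS = n − k + 1 = 16, slack = 14, bound satisfied, not MDS.

Singleton bound: d ≤ n − k + 1.
Here n = 17, k = 2, so n − k + 1 = 16.
Given d = 2, check d ≤ 16: YES.
Slack = (n − k + 1) − d = 14.
The code is NOT MDS (slack = 14 > 0).
Description: the claimed parameters are [17, 2, 2]_2; such a code would be non-MDS.


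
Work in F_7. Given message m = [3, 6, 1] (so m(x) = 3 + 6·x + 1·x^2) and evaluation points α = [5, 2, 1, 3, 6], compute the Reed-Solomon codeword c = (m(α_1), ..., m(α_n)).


c = [2, 5, 3, 2, 5]

Message polynomial: m(x) = 3 + 6·x + 1·x^2 (mod 7).
For each evaluation point α_i, compute m(α_i) mod 7:
  α_1 = 5: Horner steps 1 → 4 → 2, so m(5) = 2.
  α_2 = 2: Horner steps 1 → 1 → 5, so m(2) = 5.
  α_3 = 1: Horner steps 1 → 0 → 3, so m(1) = 3.
  α_4 = 3: Horner steps 1 → 2 → 2, so m(3) = 2.
  α_5 = 6: Horner steps 1 → 5 → 5, so m(6) = 5.
Codeword c = [2, 5, 3, 2, 5] ∈ F_7^5.


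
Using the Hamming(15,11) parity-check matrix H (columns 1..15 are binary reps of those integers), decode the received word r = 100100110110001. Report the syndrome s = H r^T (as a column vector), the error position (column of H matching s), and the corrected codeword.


s = (0, 1, 0, 0)^T, error position = 4, corrected codeword c = 100000110110001

Compute s = H r^T mod 2 one row at a time:
  s_1 = 1 + 0 + 1 + 1 + 0 + 0 + 0 + 1 = 4 ≡ 0 (mod 2).
  s_2 = 1 + 0 + 0 + 1 + 0 + 0 + 0 + 1 = 3 ≡ 1 (mod 2).
  s_3 = 0 + 0 + 0 + 1 + 1 + 1 + 0 + 1 = 4 ≡ 0 (mod 2).
  s_4 = 1 + 0 + 0 + 1 + 0 + 1 + 0 + 1 = 4 ≡ 0 (mod 2).
s = (0, 1, 0, 0)^T — this equals column 4 of H (binary 0100), so error is at position 4.
Correct: flip bit 4 of r = 100100110110001 to get c = 100000110110001.


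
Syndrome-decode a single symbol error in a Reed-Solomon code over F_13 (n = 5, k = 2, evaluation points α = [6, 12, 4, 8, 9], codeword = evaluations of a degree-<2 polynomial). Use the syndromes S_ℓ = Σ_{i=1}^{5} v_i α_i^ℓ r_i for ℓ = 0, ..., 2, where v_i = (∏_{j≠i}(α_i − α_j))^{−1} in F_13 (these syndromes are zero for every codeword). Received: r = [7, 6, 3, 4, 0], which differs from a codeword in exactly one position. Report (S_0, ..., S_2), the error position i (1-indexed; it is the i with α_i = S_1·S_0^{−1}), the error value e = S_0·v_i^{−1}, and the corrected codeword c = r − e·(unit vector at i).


S = (1, 8, 12), error at position 4, error magnitude e = 6, c = [7, 6, 3, 11, 0].

Step 1: column multipliers v_i = (∏_{j≠i}(α_i − α_j))^{−1} mod 13.
  i = 1 (α = 6): (6−12)(6−4)(6−8)(6−9) = (−6)·2·(−2)·(−3) = −72 ≡ 6, so v_1 = 6^{−1} = 11 (mod 13).
  i = 2 (α = 12): (12−6)(12−4)(12−8)(12−9) = 6·8·4·3 = 576 ≡ 4, so v_2 = 4^{−1} = 10 (mod 13).
  i = 3 (α = 4): (4−6)(4−12)(4−8)(4−9) = (−2)·(−8)·(−4)·(−5) = 320 ≡ 8, so v_3 = 8^{−1} = 5 (mod 13).
  i = 4 (α = 8): (8−6)(8−12)(8−4)(8−9) = 2·(−4)·4·(−1) = 32 ≡ 6, so v_4 = 6^{−1} = 11 (mod 13).
  i = 5 (α = 9): (9−6)(9−12)(9−4)(9−8) = 3·(−3)·5·1 = −45 ≡ 7, so v_5 = 7^{−1} = 2 (mod 13).
  v = [11, 10, 5, 11, 2].
Step 2: syndromes of r = [7, 6, 3, 4, 0] (all sums mod 13).
  S_0 = Σ v_i r_i = 11·7 + 10·6 + 5·3 + 11·4 + 2·0 = 196 ≡ 1.
  S_1 = Σ v_i α_i r_i = 11·6·7 + 10·12·6 + 5·4·3 + 11·8·4 + 2·9·0 = 1594 ≡ 8.
  α_i^2 mod 13 = [10, 1, 3, 12, 3].
  S_2 = Σ v_i α_i^2 r_i = 11·10·7 + 10·1·6 + 5·3·3 + 11·12·4 + 2·3·0 = 1403 ≡ 12.
  S = (1, 8, 12) ≠ 0, so r is not a codeword (an error is present).
Step 3: locate the error. For a single error e at position i, S_ℓ = v_i·e·α_i^ℓ, so α_err = S_1/S_0.
  S_0^{−1} = 1^{−1} = 1 (mod 13), so α_err = 8·1 = 8 ≡ 8 = α_4. Error position i = 4.
  Consistency check: S_2/S_1 = 12·5 = 60 ≡ 8 = α_err ✓ (single-error assumption holds).
Step 4: error magnitude e = S_0/v_4 = S_0·∏_{j≠4}(α_4 − α_j) = 1·6 = 6 ≡ 6 (mod 13).
Step 5: correct position 4: c_4 = r_4 − e = 4 − 6 ≡ 11 (mod 13). Hence c = [7, 6, 3, 11, 0].
  Check: interpolating c through the α_i gives m(x) = 8 + 2·x (degree < 2) with m(α_i) = c_i for every i, so c is indeed a codeword.
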